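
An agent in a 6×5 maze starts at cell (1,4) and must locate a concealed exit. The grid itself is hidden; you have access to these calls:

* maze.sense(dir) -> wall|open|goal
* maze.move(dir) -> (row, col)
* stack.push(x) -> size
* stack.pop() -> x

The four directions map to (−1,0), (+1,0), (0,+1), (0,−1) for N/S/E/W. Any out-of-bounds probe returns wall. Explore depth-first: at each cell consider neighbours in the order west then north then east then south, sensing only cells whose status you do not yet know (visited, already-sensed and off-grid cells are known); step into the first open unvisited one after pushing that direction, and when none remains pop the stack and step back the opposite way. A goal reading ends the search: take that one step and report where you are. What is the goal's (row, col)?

Step: sense[dir→west]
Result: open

Step: push[x→west]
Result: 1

Step: move[dir→west]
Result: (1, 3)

Step: sense[dir→west]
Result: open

Step: push[x→west]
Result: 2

Step: move[dir→west]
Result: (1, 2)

Step: sense[dir→west]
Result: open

Step: push[x→west]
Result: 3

Step: move[dir→west]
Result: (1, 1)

Step: sense[dir→west]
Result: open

Step: push[x→west]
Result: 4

Step: move[dir→west]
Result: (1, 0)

Step: sense[dir→north]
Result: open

Step: push[x→north]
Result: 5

Step: move[dir→north]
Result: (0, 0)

Step: sense[dir→east]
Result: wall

Step: pop[]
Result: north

Step: move[dir→south]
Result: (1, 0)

Step: sense[dir→south]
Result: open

Step: push[x→south]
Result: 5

Step: move[dir→south]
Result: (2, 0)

Step: sense[dir→east]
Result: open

Step: push[x→east]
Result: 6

Step: move[dir→east]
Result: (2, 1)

Step: sense[dir→east]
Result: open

Step: push[x→east]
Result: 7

Step: move[dir→east]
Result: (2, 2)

Step: sense[dir→east]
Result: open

Step: push[x→east]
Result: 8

Step: move[dir→east]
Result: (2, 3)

Step: sense[dir→east]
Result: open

Step: push[x→east]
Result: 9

Step: move[dir→east]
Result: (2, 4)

Step: sense[dir→south]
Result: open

Step: push[x→south]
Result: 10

Step: move[dir→south]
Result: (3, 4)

Step: sense[dir→west]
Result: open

Step: push[x→west]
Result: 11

Step: move[dir→west]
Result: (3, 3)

Step: sense[dir→west]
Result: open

Step: push[x→west]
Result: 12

Step: move[dir→west]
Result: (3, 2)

Step: sense[dir→west]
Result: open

Step: push[x→west]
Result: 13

Step: move[dir→west]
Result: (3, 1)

Step: sense[dir→west]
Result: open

Step: push[x→west]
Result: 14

Step: move[dir→west]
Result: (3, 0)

Step: sense[dir→south]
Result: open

Step: push[x→south]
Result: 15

Step: move[dir→south]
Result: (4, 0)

Step: sense[dir→east]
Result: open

Step: push[x→east]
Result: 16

Step: move[dir→east]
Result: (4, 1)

Step: sense[dir→east]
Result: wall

Step: sense[dir→south]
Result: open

Step: push[x→south]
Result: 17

Step: move[dir→south]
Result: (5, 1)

Step: sense[dir→west]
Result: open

Step: push[x→west]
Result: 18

Step: move[dir→west]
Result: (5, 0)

Step: pop[]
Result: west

Step: move[dir→east]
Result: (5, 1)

Step: sense[dir→east]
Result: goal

Step: move[dir→east]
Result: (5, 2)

Answer: (5, 2)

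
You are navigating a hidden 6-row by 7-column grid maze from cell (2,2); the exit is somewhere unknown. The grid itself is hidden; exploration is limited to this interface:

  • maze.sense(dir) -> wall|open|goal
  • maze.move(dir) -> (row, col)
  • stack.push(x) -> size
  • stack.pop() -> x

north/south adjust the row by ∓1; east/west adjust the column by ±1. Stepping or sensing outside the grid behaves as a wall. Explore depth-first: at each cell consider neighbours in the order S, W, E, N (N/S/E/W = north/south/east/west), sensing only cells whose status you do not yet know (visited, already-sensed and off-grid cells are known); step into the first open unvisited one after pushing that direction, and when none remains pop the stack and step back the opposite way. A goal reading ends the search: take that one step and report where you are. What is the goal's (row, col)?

I try maze.sense(dir: south), yielding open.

Invoking stack.push(x: south), giving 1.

Using maze.move(dir: south), and observe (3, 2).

Invoking maze.sense(dir: south), : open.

Then stack.push(x: south), giving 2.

Now I run maze.move(dir: south), giving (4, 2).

Invoking maze.sense(dir: south), which returns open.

Then stack.push(x: south), and observe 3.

Next I call maze.move(dir: south), which returns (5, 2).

Next I call maze.sense(dir: west), giving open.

I call stack.push(x: west), and observe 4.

I invoke maze.move(dir: west), → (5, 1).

I invoke maze.sense(dir: west), and observe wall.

Invoking maze.sense(dir: north), — result: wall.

Then stack.pop(), yielding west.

I call maze.move(dir: east), → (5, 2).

I call maze.sense(dir: east), → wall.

I use stack.pop, and get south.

I run maze.move(dir: north), giving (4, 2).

I try maze.sense(dir: east), and get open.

Using stack.push(x: east), → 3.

I invoke maze.move(dir: east), yielding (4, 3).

I invoke maze.sense(dir: east), and see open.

I use stack.push(x: east), and get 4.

Next I call maze.move(dir: east), → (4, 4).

Now I run maze.sense(dir: south), — result: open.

Invoking stack.push(x: south), and get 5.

I run maze.move(dir: south), → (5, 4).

I run maze.sense(dir: east), and see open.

I try stack.push(x: east), → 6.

Then maze.move(dir: east), giving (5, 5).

I call maze.sense(dir: east), → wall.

Calling maze.sense(dir: north), → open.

I run stack.push(x: north), yielding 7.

Calling maze.move(dir: north), giving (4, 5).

I run maze.sense(dir: east), — result: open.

Now I run stack.push(x: east), → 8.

Next I call maze.move(dir: east), yielding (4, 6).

I try maze.sense(dir: north), yielding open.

I run stack.push(x: north), yielding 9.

Now I run maze.move(dir: north), and observe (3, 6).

Calling maze.sense(dir: west), giving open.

I try stack.push(x: west), — result: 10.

I run maze.move(dir: west), yielding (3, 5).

Now I run maze.sense(dir: west), : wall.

Invoking maze.sense(dir: north), and observe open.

Next I call stack.push(x: north), and get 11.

Next I call maze.move(dir: north), which returns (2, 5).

Then maze.sense(dir: west), and see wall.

Using maze.sense(dir: east), and get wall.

Next I call maze.sense(dir: north), which returns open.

I try stack.push(x: north), and observe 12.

Using maze.move(dir: north), giving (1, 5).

I call maze.sense(dir: west), and get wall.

I run maze.sense(dir: east), yielding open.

Then stack.push(x: east), which returns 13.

Invoking maze.move(dir: east), which returns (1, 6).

Then maze.sense(dir: north), — result: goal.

I invoke maze.move(dir: north), yielding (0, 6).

Answer: (0, 6)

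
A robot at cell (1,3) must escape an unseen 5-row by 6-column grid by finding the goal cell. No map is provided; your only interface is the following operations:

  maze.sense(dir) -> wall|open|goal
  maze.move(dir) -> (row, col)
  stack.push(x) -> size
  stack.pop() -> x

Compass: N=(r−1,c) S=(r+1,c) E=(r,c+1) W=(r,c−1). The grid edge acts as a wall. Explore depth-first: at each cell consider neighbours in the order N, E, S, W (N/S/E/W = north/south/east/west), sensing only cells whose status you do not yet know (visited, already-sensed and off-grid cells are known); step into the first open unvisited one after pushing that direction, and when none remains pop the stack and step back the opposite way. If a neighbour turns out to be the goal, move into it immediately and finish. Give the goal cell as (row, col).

→ sense(north)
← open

→ push(north)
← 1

→ move(north)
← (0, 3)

→ sense(east)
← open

→ push(east)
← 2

→ move(east)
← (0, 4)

→ sense(east)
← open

→ push(east)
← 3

→ move(east)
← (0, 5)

→ sense(south)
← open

→ push(south)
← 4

→ move(south)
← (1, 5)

→ sense(south)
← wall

→ sense(west)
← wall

→ pop()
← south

→ move(north)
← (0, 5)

→ pop()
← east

→ move(west)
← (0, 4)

→ pop()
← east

→ move(west)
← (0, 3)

→ sense(west)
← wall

→ pop()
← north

→ move(south)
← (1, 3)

→ sense(south)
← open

→ push(south)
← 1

→ move(south)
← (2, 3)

→ sense(east)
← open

→ push(east)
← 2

→ move(east)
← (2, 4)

→ sense(south)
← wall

→ pop()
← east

→ move(west)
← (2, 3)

→ sense(south)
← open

→ push(south)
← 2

→ move(south)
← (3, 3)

→ sense(south)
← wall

→ sense(west)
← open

→ push(west)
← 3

→ move(west)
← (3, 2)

→ sense(north)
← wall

→ sense(south)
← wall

→ sense(west)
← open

→ push(west)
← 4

→ move(west)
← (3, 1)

→ sense(north)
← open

→ push(north)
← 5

→ move(north)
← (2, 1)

→ sense(north)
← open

→ push(north)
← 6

→ move(north)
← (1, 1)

→ sense(north)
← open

→ push(north)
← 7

→ move(north)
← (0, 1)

→ sense(west)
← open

→ push(west)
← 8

→ move(west)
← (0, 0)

→ sense(south)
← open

→ push(south)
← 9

→ move(south)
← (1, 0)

→ sense(south)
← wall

→ pop()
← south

→ move(north)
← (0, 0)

→ pop()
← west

→ move(east)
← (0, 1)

→ pop()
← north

→ move(south)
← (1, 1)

→ sense(east)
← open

→ push(east)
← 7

→ move(east)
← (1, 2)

→ pop()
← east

→ move(west)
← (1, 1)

→ pop()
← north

→ move(south)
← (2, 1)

→ pop()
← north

→ move(south)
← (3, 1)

→ sense(south)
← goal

→ move(south)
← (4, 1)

Answer: (4, 1)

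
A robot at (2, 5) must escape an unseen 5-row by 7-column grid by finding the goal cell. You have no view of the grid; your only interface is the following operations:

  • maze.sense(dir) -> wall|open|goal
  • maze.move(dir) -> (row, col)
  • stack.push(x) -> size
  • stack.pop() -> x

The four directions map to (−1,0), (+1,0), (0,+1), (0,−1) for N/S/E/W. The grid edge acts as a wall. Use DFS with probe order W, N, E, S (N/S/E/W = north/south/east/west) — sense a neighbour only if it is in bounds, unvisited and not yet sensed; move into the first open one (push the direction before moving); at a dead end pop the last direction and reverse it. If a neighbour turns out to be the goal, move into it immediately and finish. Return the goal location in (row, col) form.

-> sense(dir: west)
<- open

-> push(x: west)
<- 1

-> move(dir: west)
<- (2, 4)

-> sense(dir: west)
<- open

-> push(x: west)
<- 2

-> move(dir: west)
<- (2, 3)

-> sense(dir: west)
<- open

-> push(x: west)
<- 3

-> move(dir: west)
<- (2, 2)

-> sense(dir: west)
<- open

-> push(x: west)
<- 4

-> move(dir: west)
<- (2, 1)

-> sense(dir: west)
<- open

-> push(x: west)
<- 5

-> move(dir: west)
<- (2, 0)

-> sense(dir: north)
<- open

-> push(x: north)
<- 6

-> move(dir: north)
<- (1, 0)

-> sense(dir: north)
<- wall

-> sense(dir: east)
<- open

-> push(x: east)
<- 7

-> move(dir: east)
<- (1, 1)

-> sense(dir: north)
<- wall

-> sense(dir: east)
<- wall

-> pop()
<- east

-> move(dir: west)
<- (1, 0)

-> pop()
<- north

-> move(dir: south)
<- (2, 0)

-> sense(dir: south)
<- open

-> push(x: south)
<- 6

-> move(dir: south)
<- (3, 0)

-> sense(dir: east)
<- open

-> push(x: east)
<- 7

-> move(dir: east)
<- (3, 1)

-> sense(dir: east)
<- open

-> push(x: east)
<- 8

-> move(dir: east)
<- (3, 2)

-> sense(dir: east)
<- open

-> push(x: east)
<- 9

-> move(dir: east)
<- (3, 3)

-> sense(dir: east)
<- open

-> push(x: east)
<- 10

-> move(dir: east)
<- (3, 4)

-> sense(dir: east)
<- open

-> push(x: east)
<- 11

-> move(dir: east)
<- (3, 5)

-> sense(dir: east)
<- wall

-> sense(dir: south)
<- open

-> push(x: south)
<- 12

-> move(dir: south)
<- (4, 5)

-> sense(dir: west)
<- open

-> push(x: west)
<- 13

-> move(dir: west)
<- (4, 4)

-> sense(dir: west)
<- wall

-> pop()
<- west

-> move(dir: east)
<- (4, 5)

-> sense(dir: east)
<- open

-> push(x: east)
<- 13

-> move(dir: east)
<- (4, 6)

-> pop()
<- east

-> move(dir: west)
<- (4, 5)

-> pop()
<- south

-> move(dir: north)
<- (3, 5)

-> pop()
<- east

-> move(dir: west)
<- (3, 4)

-> pop()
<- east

-> move(dir: west)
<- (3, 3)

-> pop()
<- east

-> move(dir: west)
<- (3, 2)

-> sense(dir: south)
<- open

-> push(x: south)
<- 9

-> move(dir: south)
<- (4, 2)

-> sense(dir: west)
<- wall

-> pop()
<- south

-> move(dir: north)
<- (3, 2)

-> pop()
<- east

-> move(dir: west)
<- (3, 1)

-> pop()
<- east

-> move(dir: west)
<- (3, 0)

-> sense(dir: south)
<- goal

-> move(dir: south)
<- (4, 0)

Answer: (4, 0)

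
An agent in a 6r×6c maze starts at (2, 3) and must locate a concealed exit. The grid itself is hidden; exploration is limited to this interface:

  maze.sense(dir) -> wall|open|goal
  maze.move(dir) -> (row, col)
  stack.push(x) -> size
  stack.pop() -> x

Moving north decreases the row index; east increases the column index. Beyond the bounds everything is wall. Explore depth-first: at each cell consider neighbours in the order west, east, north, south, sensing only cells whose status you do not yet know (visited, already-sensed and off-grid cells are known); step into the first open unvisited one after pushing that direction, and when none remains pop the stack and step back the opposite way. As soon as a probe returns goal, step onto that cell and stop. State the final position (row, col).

==> maze.sense(dir='west')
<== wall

==> maze.sense(dir='east')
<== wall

==> maze.sense(dir='north')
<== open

==> stack.push(x='north')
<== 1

==> maze.move(dir='north')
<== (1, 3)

==> maze.sense(dir='west')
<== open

==> stack.push(x='west')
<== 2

==> maze.move(dir='west')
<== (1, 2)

==> maze.sense(dir='west')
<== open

==> stack.push(x='west')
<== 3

==> maze.move(dir='west')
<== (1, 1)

==> maze.sense(dir='west')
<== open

==> stack.push(x='west')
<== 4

==> maze.move(dir='west')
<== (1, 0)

==> maze.sense(dir='north')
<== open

==> stack.push(x='north')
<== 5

==> maze.move(dir='north')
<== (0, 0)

==> maze.sense(dir='east')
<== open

==> stack.push(x='east')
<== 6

==> maze.move(dir='east')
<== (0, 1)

==> maze.sense(dir='east')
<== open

==> stack.push(x='east')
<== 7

==> maze.move(dir='east')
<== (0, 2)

==> maze.sense(dir='east')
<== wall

==> stack.pop()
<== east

==> maze.move(dir='west')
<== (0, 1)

==> stack.pop()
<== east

==> maze.move(dir='west')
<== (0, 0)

==> stack.pop()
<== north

==> maze.move(dir='south')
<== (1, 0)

==> maze.sense(dir='south')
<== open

==> stack.push(x='south')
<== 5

==> maze.move(dir='south')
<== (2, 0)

==> maze.sense(dir='east')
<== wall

==> maze.sense(dir='south')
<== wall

==> stack.pop()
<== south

==> maze.move(dir='north')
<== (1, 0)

==> stack.pop()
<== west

==> maze.move(dir='east')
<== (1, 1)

==> stack.pop()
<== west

==> maze.move(dir='east')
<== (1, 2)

==> stack.pop()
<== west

==> maze.move(dir='east')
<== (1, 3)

==> maze.sense(dir='east')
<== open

==> stack.push(x='east')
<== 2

==> maze.move(dir='east')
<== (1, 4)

==> maze.sense(dir='east')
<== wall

==> maze.sense(dir='north')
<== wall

==> stack.pop()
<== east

==> maze.move(dir='west')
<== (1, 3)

==> stack.pop()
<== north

==> maze.move(dir='south')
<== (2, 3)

==> maze.sense(dir='south')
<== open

==> stack.push(x='south')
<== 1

==> maze.move(dir='south')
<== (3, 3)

==> maze.sense(dir='west')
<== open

==> stack.push(x='west')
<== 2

==> maze.move(dir='west')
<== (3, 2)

==> maze.sense(dir='west')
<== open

==> stack.push(x='west')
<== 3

==> maze.move(dir='west')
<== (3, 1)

==> maze.sense(dir='south')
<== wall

==> stack.pop()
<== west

==> maze.move(dir='east')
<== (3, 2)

==> maze.sense(dir='south')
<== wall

==> stack.pop()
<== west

==> maze.move(dir='east')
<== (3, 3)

==> maze.sense(dir='east')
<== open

==> stack.push(x='east')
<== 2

==> maze.move(dir='east')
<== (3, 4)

==> maze.sense(dir='east')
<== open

==> stack.push(x='east')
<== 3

==> maze.move(dir='east')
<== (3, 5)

==> maze.sense(dir='north')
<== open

==> stack.push(x='north')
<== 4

==> maze.move(dir='north')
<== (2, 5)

==> stack.pop()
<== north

==> maze.move(dir='south')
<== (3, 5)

==> maze.sense(dir='south')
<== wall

==> stack.pop()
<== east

==> maze.move(dir='west')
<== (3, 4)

==> maze.sense(dir='south')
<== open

==> stack.push(x='south')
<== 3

==> maze.move(dir='south')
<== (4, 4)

==> maze.sense(dir='west')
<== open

==> stack.push(x='west')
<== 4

==> maze.move(dir='west')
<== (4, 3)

==> maze.sense(dir='south')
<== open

==> stack.push(x='south')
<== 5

==> maze.move(dir='south')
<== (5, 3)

==> maze.sense(dir='west')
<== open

==> stack.push(x='west')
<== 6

==> maze.move(dir='west')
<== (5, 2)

==> maze.sense(dir='west')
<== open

==> stack.push(x='west')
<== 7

==> maze.move(dir='west')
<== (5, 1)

==> maze.sense(dir='west')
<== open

==> stack.push(x='west')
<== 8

==> maze.move(dir='west')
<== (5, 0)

==> maze.sense(dir='north')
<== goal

==> maze.move(dir='north')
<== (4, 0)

Answer: (4, 0)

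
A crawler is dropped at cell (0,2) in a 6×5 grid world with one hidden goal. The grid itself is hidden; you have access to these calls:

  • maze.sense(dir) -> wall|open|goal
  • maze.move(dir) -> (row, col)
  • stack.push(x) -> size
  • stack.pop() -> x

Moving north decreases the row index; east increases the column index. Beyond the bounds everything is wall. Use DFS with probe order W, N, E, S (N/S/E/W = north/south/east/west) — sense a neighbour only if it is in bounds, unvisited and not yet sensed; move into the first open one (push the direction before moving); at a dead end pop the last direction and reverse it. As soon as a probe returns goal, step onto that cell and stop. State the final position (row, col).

I call sense with dir=west, : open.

Using push with x=west, and get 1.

Calling move with dir=west, yielding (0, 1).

Next I call sense with dir=west, yielding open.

I call push with x=west, and observe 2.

I run move with dir=west, and see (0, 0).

Next I call sense with dir=south, which returns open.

I use push with x=south, yielding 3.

Then move with dir=south, : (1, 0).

Now I run sense with dir=east, — result: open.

Using push with x=east, → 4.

Then move with dir=east, and get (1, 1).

I try sense with dir=east, yielding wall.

Calling sense with dir=south, : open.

I run push with x=south, and see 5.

Then move with dir=south, and observe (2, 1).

I invoke sense with dir=west, : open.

Then push with x=west, yielding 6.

Invoking move with dir=west, and get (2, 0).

I try sense with dir=south, and get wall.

Using pop, → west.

Then move with dir=east, which returns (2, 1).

I use sense with dir=east, giving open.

Using push with x=east, and see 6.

Calling move with dir=east, → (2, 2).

I invoke sense with dir=east, — result: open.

I invoke push with x=east, giving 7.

I invoke move with dir=east, giving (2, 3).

I try sense with dir=north, which returns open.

I call push with x=north, — result: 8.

I use move with dir=north, which returns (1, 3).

I use sense with dir=north, → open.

Next I call push with x=north, and see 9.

Now I run move with dir=north, → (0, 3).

Calling sense with dir=east, : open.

I invoke push with x=east, : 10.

Using move with dir=east, and get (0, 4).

I try sense with dir=south, → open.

I call push with x=south, and get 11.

Then move with dir=south, and see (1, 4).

Next I call sense with dir=south, which returns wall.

Then pop(), giving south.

Next I call move with dir=north, and get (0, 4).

Next I call pop(), and see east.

Calling move with dir=west, giving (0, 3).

I call pop(), which returns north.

Then move with dir=south, and see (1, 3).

I use pop(), giving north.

I invoke move with dir=south, and get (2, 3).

Now I run sense with dir=south, → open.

I call push with x=south, which returns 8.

Using move with dir=south, giving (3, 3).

Using sense with dir=west, — result: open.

Calling push with x=west, giving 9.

Now I run move with dir=west, giving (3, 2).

I invoke sense with dir=west, → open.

Next I call push with x=west, — result: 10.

I run move with dir=west, : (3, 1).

Now I run sense with dir=south, → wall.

I run pop(), → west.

I use move with dir=east, → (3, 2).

I invoke sense with dir=south, → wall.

I run pop(), and get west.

Using move with dir=east, and see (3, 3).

I run sense with dir=east, which returns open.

Then push with x=east, and get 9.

I invoke move with dir=east, → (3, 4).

I run sense with dir=south, : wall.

Invoking pop(), → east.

Now I run move with dir=west, — result: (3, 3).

I use sense with dir=south, and get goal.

I run move with dir=south, yielding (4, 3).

Answer: (4, 3)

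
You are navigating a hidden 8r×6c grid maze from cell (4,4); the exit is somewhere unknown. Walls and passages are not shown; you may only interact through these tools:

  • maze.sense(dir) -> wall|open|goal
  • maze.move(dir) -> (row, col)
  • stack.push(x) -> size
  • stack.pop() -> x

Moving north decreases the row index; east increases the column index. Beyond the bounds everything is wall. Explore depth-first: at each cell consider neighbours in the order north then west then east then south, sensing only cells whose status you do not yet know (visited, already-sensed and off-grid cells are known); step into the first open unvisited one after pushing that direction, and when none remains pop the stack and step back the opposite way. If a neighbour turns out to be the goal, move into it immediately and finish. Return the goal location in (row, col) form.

-> maze.sense(dir: north)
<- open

-> stack.push(x: north)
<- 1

-> maze.move(dir: north)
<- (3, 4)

-> maze.sense(dir: north)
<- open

-> stack.push(x: north)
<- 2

-> maze.move(dir: north)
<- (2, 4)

-> maze.sense(dir: north)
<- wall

-> maze.sense(dir: west)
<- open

-> stack.push(x: west)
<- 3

-> maze.move(dir: west)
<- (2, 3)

-> maze.sense(dir: north)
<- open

-> stack.push(x: north)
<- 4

-> maze.move(dir: north)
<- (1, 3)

-> maze.sense(dir: north)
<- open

-> stack.push(x: north)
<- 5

-> maze.move(dir: north)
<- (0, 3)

-> maze.sense(dir: west)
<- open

-> stack.push(x: west)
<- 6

-> maze.move(dir: west)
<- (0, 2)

-> maze.sense(dir: west)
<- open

-> stack.push(x: west)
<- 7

-> maze.move(dir: west)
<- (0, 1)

-> maze.sense(dir: west)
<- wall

-> maze.sense(dir: south)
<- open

-> stack.push(x: south)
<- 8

-> maze.move(dir: south)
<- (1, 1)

-> maze.sense(dir: west)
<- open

-> stack.push(x: west)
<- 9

-> maze.move(dir: west)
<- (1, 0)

-> maze.sense(dir: south)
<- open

-> stack.push(x: south)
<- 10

-> maze.move(dir: south)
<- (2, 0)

-> maze.sense(dir: east)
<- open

-> stack.push(x: east)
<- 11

-> maze.move(dir: east)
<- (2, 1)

-> maze.sense(dir: east)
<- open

-> stack.push(x: east)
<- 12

-> maze.move(dir: east)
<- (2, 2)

-> maze.sense(dir: north)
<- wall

-> maze.sense(dir: south)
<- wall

-> stack.pop()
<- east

-> maze.move(dir: west)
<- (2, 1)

-> maze.sense(dir: south)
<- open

-> stack.push(x: south)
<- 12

-> maze.move(dir: south)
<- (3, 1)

-> maze.sense(dir: west)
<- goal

-> maze.move(dir: west)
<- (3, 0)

Answer: (3, 0)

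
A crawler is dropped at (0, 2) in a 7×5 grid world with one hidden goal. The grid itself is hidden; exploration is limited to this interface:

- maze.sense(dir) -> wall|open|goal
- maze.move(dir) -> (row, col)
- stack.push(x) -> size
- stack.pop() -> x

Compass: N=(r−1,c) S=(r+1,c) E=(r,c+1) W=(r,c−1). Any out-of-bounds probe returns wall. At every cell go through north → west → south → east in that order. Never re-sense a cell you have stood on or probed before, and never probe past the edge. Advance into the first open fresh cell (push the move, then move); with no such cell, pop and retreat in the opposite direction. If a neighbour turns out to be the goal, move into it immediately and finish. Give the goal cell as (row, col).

Next I call sense with dir='west', yielding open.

Invoking push with x='west', yielding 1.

Calling move with dir='west', and get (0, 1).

Next I call sense with dir='west', : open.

Invoking push with x='west', — result: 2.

I use move with dir='west', giving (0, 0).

I call sense with dir='south', and get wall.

Invoking pop, giving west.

Invoking move with dir='east', and observe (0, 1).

Invoking sense with dir='south', which returns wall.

I try pop, → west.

Now I run move with dir='east', : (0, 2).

Invoking sense with dir='south', → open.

Then push with x='south', and observe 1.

I call move with dir='south', — result: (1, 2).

I call sense with dir='south', giving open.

I call push with x='south', and see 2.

Then move with dir='south', yielding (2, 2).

Invoking sense with dir='west', : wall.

Invoking sense with dir='south', and get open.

I try push with x='south', which returns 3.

Calling move with dir='south', and get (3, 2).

Using sense with dir='west', — result: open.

Calling push with x='west', and get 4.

I call move with dir='west', and see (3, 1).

Calling sense with dir='west', → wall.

Calling sense with dir='south', and observe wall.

Now I run pop(), — result: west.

Calling move with dir='east', and get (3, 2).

I try sense with dir='south', giving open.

Calling push with x='south', and observe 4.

Then move with dir='south', which returns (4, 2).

Now I run sense with dir='south', which returns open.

I run push with x='south', and observe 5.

I try move with dir='south', yielding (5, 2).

I use sense with dir='west', giving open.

Invoking push with x='west', : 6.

Next I call move with dir='west', yielding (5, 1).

I call sense with dir='west', → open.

Invoking push with x='west', yielding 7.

I run move with dir='west', → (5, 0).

Then sense with dir='north', yielding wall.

Next I call sense with dir='south', which returns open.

I invoke push with x='south', and observe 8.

Now I run move with dir='south', and see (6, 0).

Next I call sense with dir='east', yielding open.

I use push with x='east', yielding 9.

Then move with dir='east', — result: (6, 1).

I call sense with dir='east', yielding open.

I call push with x='east', and see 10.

I call move with dir='east', — result: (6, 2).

Invoking sense with dir='east', which returns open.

I use push with x='east', and see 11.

Next I call move with dir='east', and get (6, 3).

Invoking sense with dir='north', which returns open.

Next I call push with x='north', — result: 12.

Now I run move with dir='north', and see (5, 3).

Using sense with dir='north', which returns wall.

Invoking sense with dir='east', yielding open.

I run push with x='east', and see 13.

I run move with dir='east', which returns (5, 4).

I call sense with dir='north', → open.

Invoking push with x='north', and see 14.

I use move with dir='north', : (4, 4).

Next I call sense with dir='north', → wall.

Next I call pop(), → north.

Using move with dir='south', → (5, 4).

I invoke sense with dir='south', yielding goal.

I use move with dir='south', giving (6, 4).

Answer: (6, 4)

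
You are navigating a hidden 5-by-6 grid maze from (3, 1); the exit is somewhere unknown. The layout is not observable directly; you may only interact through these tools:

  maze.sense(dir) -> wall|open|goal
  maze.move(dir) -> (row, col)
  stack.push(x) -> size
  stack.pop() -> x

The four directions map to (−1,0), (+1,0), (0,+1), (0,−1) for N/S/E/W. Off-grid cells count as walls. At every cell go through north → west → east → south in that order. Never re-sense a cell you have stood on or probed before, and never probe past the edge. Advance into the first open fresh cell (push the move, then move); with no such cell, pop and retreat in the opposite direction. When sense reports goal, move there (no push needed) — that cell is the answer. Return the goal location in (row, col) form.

Action: maze.sense[dir=north]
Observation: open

Action: stack.push[x=north]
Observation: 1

Action: maze.move[dir=north]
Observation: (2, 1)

Action: maze.sense[dir=north]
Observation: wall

Action: maze.sense[dir=west]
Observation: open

Action: stack.push[x=west]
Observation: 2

Action: maze.move[dir=west]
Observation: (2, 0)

Action: maze.sense[dir=north]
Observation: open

Action: stack.push[x=north]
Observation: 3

Action: maze.move[dir=north]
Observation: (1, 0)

Action: maze.sense[dir=north]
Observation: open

Action: stack.push[x=north]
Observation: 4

Action: maze.move[dir=north]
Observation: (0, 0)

Action: maze.sense[dir=east]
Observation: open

Action: stack.push[x=east]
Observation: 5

Action: maze.move[dir=east]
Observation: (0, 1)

Action: maze.sense[dir=east]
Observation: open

Action: stack.push[x=east]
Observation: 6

Action: maze.move[dir=east]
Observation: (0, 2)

Action: maze.sense[dir=east]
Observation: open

Action: stack.push[x=east]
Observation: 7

Action: maze.move[dir=east]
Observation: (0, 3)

Action: maze.sense[dir=east]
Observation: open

Action: stack.push[x=east]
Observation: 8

Action: maze.move[dir=east]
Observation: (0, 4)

Action: maze.sense[dir=east]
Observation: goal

Action: maze.move[dir=east]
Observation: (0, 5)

Answer: (0, 5)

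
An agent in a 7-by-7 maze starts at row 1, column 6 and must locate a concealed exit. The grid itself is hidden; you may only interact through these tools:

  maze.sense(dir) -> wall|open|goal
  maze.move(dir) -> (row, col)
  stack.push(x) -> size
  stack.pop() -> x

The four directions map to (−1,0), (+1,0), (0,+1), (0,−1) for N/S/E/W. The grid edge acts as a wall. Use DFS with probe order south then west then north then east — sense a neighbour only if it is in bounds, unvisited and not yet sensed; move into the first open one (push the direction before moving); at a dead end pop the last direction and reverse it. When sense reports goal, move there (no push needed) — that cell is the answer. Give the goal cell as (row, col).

// 1. maze.sense(south) ~> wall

// 2. maze.sense(west) ~> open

// 3. stack.push(west) ~> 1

// 4. maze.move(west) ~> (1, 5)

// 5. maze.sense(south) ~> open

// 6. stack.push(south) ~> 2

// 7. maze.move(south) ~> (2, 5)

// 8. maze.sense(south) ~> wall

// 9. maze.sense(west) ~> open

// 10. stack.push(west) ~> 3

// 11. maze.move(west) ~> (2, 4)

// 12. maze.sense(south) ~> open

// 13. stack.push(south) ~> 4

// 14. maze.move(south) ~> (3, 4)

// 15. maze.sense(south) ~> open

// 16. stack.push(south) ~> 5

// 17. maze.move(south) ~> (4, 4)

// 18. maze.sense(south) ~> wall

// 19. maze.sense(west) ~> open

// 20. stack.push(west) ~> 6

// 21. maze.move(west) ~> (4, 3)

// 22. maze.sense(south) ~> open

// 23. stack.push(south) ~> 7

// 24. maze.move(south) ~> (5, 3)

// 25. maze.sense(south) ~> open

// 26. stack.push(south) ~> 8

// 27. maze.move(south) ~> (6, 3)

// 28. maze.sense(west) ~> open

// 29. stack.push(west) ~> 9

// 30. maze.move(west) ~> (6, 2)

// 31. maze.sense(west) ~> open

// 32. stack.push(west) ~> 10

// 33. maze.move(west) ~> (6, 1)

// 34. maze.sense(west) ~> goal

// 35. maze.move(west) ~> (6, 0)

Answer: (6, 0)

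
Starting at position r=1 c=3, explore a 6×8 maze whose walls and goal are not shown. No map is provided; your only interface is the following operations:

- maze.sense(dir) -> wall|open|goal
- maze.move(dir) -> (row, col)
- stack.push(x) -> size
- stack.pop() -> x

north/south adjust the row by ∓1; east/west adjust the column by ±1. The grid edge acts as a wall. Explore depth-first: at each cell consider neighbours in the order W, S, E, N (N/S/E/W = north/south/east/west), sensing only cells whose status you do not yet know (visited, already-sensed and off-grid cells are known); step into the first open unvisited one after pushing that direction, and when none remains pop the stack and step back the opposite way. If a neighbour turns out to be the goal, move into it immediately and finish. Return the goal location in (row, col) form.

CALL sense[dir→west]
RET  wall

CALL sense[dir→south]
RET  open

CALL push[x→south]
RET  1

CALL move[dir→south]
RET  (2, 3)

CALL sense[dir→west]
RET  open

CALL push[x→west]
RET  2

CALL move[dir→west]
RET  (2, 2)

CALL sense[dir→west]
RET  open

CALL push[x→west]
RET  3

CALL move[dir→west]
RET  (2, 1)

CALL sense[dir→west]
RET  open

CALL push[x→west]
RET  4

CALL move[dir→west]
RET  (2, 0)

CALL sense[dir→south]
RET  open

CALL push[x→south]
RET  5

CALL move[dir→south]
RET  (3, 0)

CALL sense[dir→south]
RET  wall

CALL sense[dir→east]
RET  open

CALL push[x→east]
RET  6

CALL move[dir→east]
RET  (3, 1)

CALL sense[dir→south]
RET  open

CALL push[x→south]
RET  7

CALL move[dir→south]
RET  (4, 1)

CALL sense[dir→south]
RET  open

CALL push[x→south]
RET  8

CALL move[dir→south]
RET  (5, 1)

CALL sense[dir→west]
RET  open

CALL push[x→west]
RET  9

CALL move[dir→west]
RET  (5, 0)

CALL pop[]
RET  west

CALL move[dir→east]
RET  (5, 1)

CALL sense[dir→east]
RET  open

CALL push[x→east]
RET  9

CALL move[dir→east]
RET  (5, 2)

CALL sense[dir→east]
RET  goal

CALL move[dir→east]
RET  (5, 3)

Answer: (5, 3)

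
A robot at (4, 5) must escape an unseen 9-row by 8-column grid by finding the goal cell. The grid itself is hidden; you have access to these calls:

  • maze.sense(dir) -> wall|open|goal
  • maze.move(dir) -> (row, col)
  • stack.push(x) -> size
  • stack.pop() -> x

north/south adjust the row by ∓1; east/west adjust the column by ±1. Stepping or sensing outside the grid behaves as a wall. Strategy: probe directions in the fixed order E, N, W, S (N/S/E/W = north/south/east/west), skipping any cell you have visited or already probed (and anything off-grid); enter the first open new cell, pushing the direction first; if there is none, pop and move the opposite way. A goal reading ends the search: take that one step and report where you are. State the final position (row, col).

I invoke maze.sense passing dir: east, — result: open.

I call stack.push passing x: east, giving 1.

Next I call maze.move passing dir: east, giving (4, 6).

Invoking maze.sense passing dir: east, and get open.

I use stack.push passing x: east, and see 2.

Next I call maze.move passing dir: east, and see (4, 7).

I invoke maze.sense passing dir: north, and observe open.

Next I call stack.push passing x: north, yielding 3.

Then maze.move passing dir: north, yielding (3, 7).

I use maze.sense passing dir: north, — result: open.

Next I call stack.push passing x: north, : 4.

I use maze.move passing dir: north, and observe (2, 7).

Using maze.sense passing dir: north, which returns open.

Invoking stack.push passing x: north, — result: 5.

Then maze.move passing dir: north, and see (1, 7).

I invoke maze.sense passing dir: north, giving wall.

Next I call maze.sense passing dir: west, and observe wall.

I call stack.pop, and get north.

Now I run maze.move passing dir: south, → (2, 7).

Now I run maze.sense passing dir: west, — result: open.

I invoke stack.push passing x: west, giving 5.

I call maze.move passing dir: west, : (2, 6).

I call maze.sense passing dir: west, → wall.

I call maze.sense passing dir: south, which returns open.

Using stack.push passing x: south, and see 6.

Using maze.move passing dir: south, : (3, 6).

Next I call maze.sense passing dir: west, : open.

Calling stack.push passing x: west, yielding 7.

Invoking maze.move passing dir: west, yielding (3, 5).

I call maze.sense passing dir: west, — result: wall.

I invoke stack.pop, : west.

I use maze.move passing dir: east, : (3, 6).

I try stack.pop(), — result: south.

Calling maze.move passing dir: north, and see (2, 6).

I try stack.pop(), and observe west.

Using maze.move passing dir: east, — result: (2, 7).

Calling stack.pop(), and get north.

Calling maze.move passing dir: south, yielding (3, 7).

Calling stack.pop, giving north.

Using maze.move passing dir: south, and observe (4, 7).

Now I run maze.sense passing dir: south, : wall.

Next I call stack.pop, → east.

I invoke maze.move passing dir: west, and observe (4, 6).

I run maze.sense passing dir: south, giving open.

Now I run stack.push passing x: south, — result: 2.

Then maze.move passing dir: south, : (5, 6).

I invoke maze.sense passing dir: west, yielding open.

Next I call stack.push passing x: west, and observe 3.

Now I run maze.move passing dir: west, and get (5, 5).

Next I call maze.sense passing dir: west, and observe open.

I use stack.push passing x: west, and see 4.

I invoke maze.move passing dir: west, → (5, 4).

I call maze.sense passing dir: north, : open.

Using stack.push passing x: north, and get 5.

I invoke maze.move passing dir: north, → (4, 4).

I run maze.sense passing dir: west, yielding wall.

Calling stack.pop, and get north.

Using maze.move passing dir: south, which returns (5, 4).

I run maze.sense passing dir: west, which returns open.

Then stack.push passing x: west, and get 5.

I run maze.move passing dir: west, — result: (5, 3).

I run maze.sense passing dir: west, which returns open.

I invoke stack.push passing x: west, and get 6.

Then maze.move passing dir: west, giving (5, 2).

Calling maze.sense passing dir: north, which returns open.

I try stack.push passing x: north, and see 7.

Now I run maze.move passing dir: north, and observe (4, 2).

Next I call maze.sense passing dir: north, which returns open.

Next I call stack.push passing x: north, yielding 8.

I run maze.move passing dir: north, which returns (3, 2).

Using maze.sense passing dir: east, → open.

I try stack.push passing x: east, — result: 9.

I use maze.move passing dir: east, : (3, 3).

Next I call maze.sense passing dir: north, — result: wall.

Invoking stack.pop(), and observe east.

Now I run maze.move passing dir: west, : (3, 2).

I call maze.sense passing dir: north, and get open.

Using stack.push passing x: north, and get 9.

Then maze.move passing dir: north, → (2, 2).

I call maze.sense passing dir: north, — result: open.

I invoke stack.push passing x: north, giving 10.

Calling maze.move passing dir: north, → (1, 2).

Calling maze.sense passing dir: east, giving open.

Now I run stack.push passing x: east, and get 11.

I use maze.move passing dir: east, which returns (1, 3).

Using maze.sense passing dir: east, and get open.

Then stack.push passing x: east, and see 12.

I try maze.move passing dir: east, and get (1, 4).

Next I call maze.sense passing dir: east, : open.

I invoke stack.push passing x: east, — result: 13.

Then maze.move passing dir: east, giving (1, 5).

I try maze.sense passing dir: north, and see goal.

Invoking maze.move passing dir: north, and see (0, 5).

Answer: (0, 5)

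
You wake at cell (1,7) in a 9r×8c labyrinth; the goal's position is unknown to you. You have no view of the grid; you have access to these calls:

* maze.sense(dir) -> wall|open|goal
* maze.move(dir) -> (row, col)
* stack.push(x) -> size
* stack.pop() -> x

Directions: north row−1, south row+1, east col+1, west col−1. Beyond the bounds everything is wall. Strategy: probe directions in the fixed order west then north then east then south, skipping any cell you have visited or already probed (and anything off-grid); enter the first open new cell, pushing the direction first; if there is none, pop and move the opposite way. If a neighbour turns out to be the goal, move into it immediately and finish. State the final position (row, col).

% maze.sense dir: west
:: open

% stack.push x: west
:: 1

% maze.move dir: west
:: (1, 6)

% maze.sense dir: west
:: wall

% maze.sense dir: north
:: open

% stack.push x: north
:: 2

% maze.move dir: north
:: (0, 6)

% maze.sense dir: west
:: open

% stack.push x: west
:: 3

% maze.move dir: west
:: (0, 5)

% maze.sense dir: west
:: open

% stack.push x: west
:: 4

% maze.move dir: west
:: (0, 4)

% maze.sense dir: west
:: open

% stack.push x: west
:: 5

% maze.move dir: west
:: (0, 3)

% maze.sense dir: west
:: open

% stack.push x: west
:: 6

% maze.move dir: west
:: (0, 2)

% maze.sense dir: west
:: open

% stack.push x: west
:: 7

% maze.move dir: west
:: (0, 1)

% maze.sense dir: west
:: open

% stack.push x: west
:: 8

% maze.move dir: west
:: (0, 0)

% maze.sense dir: south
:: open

% stack.push x: south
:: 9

% maze.move dir: south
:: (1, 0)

% maze.sense dir: east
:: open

% stack.push x: east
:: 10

% maze.move dir: east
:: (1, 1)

% maze.sense dir: east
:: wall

% maze.sense dir: south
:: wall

% stack.pop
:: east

% maze.move dir: west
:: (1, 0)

% maze.sense dir: south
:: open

% stack.push x: south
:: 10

% maze.move dir: south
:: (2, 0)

% maze.sense dir: south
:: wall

% stack.pop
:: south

% maze.move dir: north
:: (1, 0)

% stack.pop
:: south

% maze.move dir: north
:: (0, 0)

% stack.pop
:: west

% maze.move dir: east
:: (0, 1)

% stack.pop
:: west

% maze.move dir: east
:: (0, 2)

% stack.pop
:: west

% maze.move dir: east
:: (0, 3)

% maze.sense dir: south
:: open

% stack.push x: south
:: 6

% maze.move dir: south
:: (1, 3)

% maze.sense dir: east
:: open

% stack.push x: east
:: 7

% maze.move dir: east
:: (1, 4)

% maze.sense dir: south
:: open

% stack.push x: south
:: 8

% maze.move dir: south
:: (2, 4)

% maze.sense dir: west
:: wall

% maze.sense dir: east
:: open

% stack.push x: east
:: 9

% maze.move dir: east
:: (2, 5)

% maze.sense dir: east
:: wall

% maze.sense dir: south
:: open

% stack.push x: south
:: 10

% maze.move dir: south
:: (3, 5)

% maze.sense dir: west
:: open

% stack.push x: west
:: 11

% maze.move dir: west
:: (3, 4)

% maze.sense dir: west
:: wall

% maze.sense dir: south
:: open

% stack.push x: south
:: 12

% maze.move dir: south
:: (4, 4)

% maze.sense dir: west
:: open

% stack.push x: west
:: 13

% maze.move dir: west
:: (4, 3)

% maze.sense dir: west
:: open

% stack.push x: west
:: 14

% maze.move dir: west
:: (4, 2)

% maze.sense dir: west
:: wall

% maze.sense dir: north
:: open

% stack.push x: north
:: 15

% maze.move dir: north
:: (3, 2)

% maze.sense dir: west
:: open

% stack.push x: west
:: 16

% maze.move dir: west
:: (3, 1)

% stack.pop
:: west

% maze.move dir: east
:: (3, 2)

% maze.sense dir: north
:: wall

% stack.pop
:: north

% maze.move dir: south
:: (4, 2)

% maze.sense dir: south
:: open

% stack.push x: south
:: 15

% maze.move dir: south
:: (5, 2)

% maze.sense dir: west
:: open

% stack.push x: west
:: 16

% maze.move dir: west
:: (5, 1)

% maze.sense dir: west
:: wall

% maze.sense dir: south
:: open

% stack.push x: south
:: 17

% maze.move dir: south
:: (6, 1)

% maze.sense dir: west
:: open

% stack.push x: west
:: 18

% maze.move dir: west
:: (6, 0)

% maze.sense dir: south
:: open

% stack.push x: south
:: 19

% maze.move dir: south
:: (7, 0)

% maze.sense dir: east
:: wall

% maze.sense dir: south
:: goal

% maze.move dir: south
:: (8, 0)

Answer: (8, 0)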